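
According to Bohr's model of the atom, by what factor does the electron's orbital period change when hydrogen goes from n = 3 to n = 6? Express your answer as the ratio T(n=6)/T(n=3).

T ∝ Z^-2 · n^3; with Z fixed, T ∝ n^3.
T(n=6)/T(n=3) = (6/3)^3 = 8

8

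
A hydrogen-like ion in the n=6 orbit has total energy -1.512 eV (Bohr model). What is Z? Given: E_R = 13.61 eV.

E_n = −E_R Z²/n² ⇒ Z² = −E_n n²/E_R = 1.512 × 6² / 13.61 ≈ 4.00
Z = 2

2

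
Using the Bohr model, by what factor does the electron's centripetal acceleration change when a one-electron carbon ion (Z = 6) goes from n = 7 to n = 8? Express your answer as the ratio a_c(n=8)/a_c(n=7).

a_c ∝ Z^3 · n^-4; with Z fixed, a_c ∝ n^-4.
a_c(n=8)/a_c(n=7) = (8/7)^-4 = 2401/4096

2401/4096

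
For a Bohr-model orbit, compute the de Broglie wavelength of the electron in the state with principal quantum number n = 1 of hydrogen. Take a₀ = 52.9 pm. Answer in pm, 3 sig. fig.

The Bohr quantisation condition is nλ = 2πr_n.
r_n = n²a₀/Z = 52.9 pm
λ = 2πr_n/n = 2π·52.9/1 = 332 pm

332 pm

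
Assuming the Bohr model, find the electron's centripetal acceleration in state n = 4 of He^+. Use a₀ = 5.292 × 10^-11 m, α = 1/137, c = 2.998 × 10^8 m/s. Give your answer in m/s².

r = n²a₀/Z = 4.234 × 10^-10 m, v = Zαc/n = 1.094 × 10^6 m/s
a = v²/r = (1.094 × 10^6)² / 4.234 × 10^-10 = 2.828 × 10^21 m/s²

2.828 × 10^21 m/s²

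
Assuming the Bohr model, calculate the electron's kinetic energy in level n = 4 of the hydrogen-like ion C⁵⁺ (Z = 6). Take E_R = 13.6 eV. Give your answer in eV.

For a Coulomb orbit the virial theorem gives K = −E_n.
E_n = −E_R·Z²/n², so K = E_R·Z²/n² = 13.6 × 6²/4² = 30.6 eV

30.6 eV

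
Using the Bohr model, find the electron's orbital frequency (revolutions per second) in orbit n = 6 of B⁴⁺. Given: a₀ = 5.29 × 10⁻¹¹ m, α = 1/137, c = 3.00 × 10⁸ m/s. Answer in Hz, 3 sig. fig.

r = n²a₀/Z = 3.81 × 10⁻¹⁰ m, v = Zαc/n = 1.82 × 10⁶ m/s
f = v/(2πr) = 7.63 × 10¹⁴ Hz

7.63 × 10¹⁴ Hz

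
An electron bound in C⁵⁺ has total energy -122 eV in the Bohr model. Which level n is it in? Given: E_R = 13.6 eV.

E_n = −E_R Z²/n² ⇒ n² = E_R Z²/(−E_n) = 13.6 × 6² / 122 ≈ 4.01
n = 2

2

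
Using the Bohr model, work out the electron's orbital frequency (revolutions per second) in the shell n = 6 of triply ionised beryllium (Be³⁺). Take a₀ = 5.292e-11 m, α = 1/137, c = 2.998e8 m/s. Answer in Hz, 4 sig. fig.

4.875e14 Hz

r = n²a₀/Z = 4.763e-10 m, v = Zαc/n = 1.459e6 m/s
f = v/(2πr) = 4.875e14 Hz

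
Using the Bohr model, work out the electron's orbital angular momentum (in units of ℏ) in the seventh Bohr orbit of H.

L_n = nℏ, so L/ℏ = n = 7.

7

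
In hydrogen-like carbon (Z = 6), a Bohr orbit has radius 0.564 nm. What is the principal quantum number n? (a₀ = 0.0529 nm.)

8

r_n = n²a₀/Z ⇒ n² = rZ/a₀ = 0.564 × 6 / 0.0529 ≈ 63.97
n = 8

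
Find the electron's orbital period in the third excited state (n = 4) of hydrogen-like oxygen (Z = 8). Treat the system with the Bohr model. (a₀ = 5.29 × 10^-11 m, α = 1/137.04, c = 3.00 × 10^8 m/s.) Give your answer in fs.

0.152 fs

r = n²a₀/Z = 4²·5.29 × 10^-11/8 = 1.06 × 10^-10 m
v = Zαc/n = 8·0.00730·3.00 × 10^8/4 = 4.38 × 10^6 m/s
T = 2πr/v = 1.52 × 10^-16 s = 0.152 fs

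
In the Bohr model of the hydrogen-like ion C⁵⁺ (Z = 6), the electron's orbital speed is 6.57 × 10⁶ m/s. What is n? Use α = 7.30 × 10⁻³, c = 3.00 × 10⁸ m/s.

v_n = Zαc/n ⇒ n = Zαc/v = 6 × 0.00730 × 3.00 × 10⁸ / 6.57 × 10⁶ ≈ 2.00
n = 2

2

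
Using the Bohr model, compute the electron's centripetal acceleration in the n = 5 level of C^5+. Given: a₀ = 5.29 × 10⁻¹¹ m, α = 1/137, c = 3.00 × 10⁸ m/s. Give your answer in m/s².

r = n²a₀/Z = 2.20 × 10⁻¹⁰ m, v = Zαc/n = 2.63 × 10⁶ m/s
a = v²/r = (2.63 × 10⁶)² / 2.20 × 10⁻¹⁰ = 3.13 × 10²² m/s²

3.13 × 10²² m/s²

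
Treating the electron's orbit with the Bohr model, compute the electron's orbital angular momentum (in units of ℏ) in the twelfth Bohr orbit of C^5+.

L_n = nℏ, so L/ℏ = n = 12.

12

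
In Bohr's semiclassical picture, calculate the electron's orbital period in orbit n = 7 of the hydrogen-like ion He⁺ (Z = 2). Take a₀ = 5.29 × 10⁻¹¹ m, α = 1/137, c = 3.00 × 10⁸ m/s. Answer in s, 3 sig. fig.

r = n²a₀/Z = 7²·5.29 × 10⁻¹¹/2 = 1.30 × 10⁻⁹ m
v = Zαc/n = 2·0.00730·3.00 × 10⁸/7 = 6.26 × 10⁵ m/s
T = 2πr/v = 1.30 × 10⁻¹⁴ s

1.30 × 10⁻¹⁴ s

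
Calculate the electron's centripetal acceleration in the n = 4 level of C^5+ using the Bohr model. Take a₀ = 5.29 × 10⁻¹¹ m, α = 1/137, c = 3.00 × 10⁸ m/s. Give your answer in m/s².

r = n²a₀/Z = 1.41 × 10⁻¹⁰ m, v = Zαc/n = 3.28 × 10⁶ m/s
a = v²/r = (3.28 × 10⁶)² / 1.41 × 10⁻¹⁰ = 7.65 × 10²² m/s²

7.65 × 10²² m/s²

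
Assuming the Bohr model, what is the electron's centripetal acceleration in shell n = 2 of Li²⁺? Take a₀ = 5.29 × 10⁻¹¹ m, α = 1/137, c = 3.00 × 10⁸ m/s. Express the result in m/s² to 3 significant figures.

1.53 × 10²³ m/s²

r = n²a₀/Z = 7.05 × 10⁻¹¹ m, v = Zαc/n = 3.28 × 10⁶ m/s
a = v²/r = (3.28 × 10⁶)² / 7.05 × 10⁻¹¹ = 1.53 × 10²³ m/s²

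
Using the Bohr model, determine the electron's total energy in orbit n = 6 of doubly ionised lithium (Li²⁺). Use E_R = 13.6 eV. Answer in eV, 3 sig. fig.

-3.40 eV

E_n = −E_R·Z²/n² = −13.6 × 3²/6² = -3.40 eV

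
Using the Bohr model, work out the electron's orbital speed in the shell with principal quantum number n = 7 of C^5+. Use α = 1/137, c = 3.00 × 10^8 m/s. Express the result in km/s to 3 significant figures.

1880 km/s

v_n = Zαc/n = 6 × 0.00730 × 3.00 × 10^8 / 7
    = 1880 km/s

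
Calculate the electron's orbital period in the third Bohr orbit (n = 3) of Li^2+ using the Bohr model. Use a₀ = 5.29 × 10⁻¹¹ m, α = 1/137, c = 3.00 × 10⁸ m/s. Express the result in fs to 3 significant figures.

r = n²a₀/Z = 3²·5.29 × 10⁻¹¹/3 = 1.59 × 10⁻¹⁰ m
v = Zαc/n = 3·0.00730·3.00 × 10⁸/3 = 2.19 × 10⁶ m/s
T = 2πr/v = 4.55 × 10⁻¹⁶ s = 0.455 fs

0.455 fs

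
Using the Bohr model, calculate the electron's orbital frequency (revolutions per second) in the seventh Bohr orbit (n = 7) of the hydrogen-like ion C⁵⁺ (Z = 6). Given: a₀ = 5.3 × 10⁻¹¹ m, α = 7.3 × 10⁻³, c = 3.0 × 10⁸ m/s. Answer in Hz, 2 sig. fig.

6.9 × 10¹⁴ Hz

r = n²a₀/Z = 4.3 × 10⁻¹⁰ m, v = Zαc/n = 1.9 × 10⁶ m/s
f = v/(2πr) = 6.9 × 10¹⁴ Hz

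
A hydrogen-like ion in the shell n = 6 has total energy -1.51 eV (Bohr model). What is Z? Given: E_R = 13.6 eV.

E_n = −E_R Z²/n² ⇒ Z² = −E_n n²/E_R = 1.51 × 6² / 13.6 ≈ 4.00
Z = 2

2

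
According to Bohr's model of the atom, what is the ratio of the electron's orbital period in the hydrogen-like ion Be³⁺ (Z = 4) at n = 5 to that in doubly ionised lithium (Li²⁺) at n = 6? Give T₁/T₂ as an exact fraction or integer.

T ∝ Z^-2 · n^3
T₁/T₂ = (4/3)^-2 · (5/6)^3 = 125/384

125/384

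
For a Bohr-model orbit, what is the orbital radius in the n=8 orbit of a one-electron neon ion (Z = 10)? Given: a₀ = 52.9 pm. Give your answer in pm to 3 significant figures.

r_n = n²a₀/Z = 8² × 52.9 / 10
    = 64 × 52.9 / 10 = 339 pm

339 pm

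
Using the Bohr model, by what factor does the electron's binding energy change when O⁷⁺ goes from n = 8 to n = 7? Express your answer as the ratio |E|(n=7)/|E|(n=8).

64/49

|E| ∝ Z^2 · n^-2; with Z fixed, |E| ∝ n^-2.
|E|(n=7)/|E|(n=8) = (7/8)^-2 = 64/49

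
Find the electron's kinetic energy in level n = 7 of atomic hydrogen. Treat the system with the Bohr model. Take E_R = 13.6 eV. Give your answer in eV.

0.278 eV

For a Coulomb orbit the virial theorem gives K = −E_n.
E_n = −E_R·Z²/n², so K = E_R·Z²/n² = 13.6 × 1²/7² = 0.278 eV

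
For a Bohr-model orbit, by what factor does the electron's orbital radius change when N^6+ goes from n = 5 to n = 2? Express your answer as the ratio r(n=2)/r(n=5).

4/25

r ∝ Z^-1 · n^2; with Z fixed, r ∝ n^2.
r(n=2)/r(n=5) = (2/5)^2 = 4/25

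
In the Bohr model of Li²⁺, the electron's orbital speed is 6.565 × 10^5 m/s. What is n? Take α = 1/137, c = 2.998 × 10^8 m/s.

v_n = Zαc/n ⇒ n = Zαc/v = 3 × 0.007299 × 2.998 × 10^8 / 6.565 × 10^5 ≈ 10.00
n = 10

10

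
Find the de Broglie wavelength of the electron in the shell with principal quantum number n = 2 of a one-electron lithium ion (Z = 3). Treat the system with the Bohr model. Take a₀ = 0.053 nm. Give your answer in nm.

0.22 nm

The Bohr quantisation condition is nλ = 2πr_n.
r_n = n²a₀/Z = 0.071 nm
λ = 2πr_n/n = 2π·0.071/2 = 0.22 nm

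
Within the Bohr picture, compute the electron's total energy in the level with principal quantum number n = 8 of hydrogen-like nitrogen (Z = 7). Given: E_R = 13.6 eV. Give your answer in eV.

E_n = −E_R·Z²/n² = −13.6 × 7²/8² = -10.4 eV

-10.4 eV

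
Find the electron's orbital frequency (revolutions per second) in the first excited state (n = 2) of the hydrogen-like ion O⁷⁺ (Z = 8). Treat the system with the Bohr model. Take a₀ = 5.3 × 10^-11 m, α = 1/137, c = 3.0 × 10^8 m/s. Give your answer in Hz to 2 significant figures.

r = n²a₀/Z = 2.6 × 10^-11 m, v = Zαc/n = 8.8 × 10^6 m/s
f = v/(2πr) = 5.3 × 10^16 Hz

5.3 × 10^16 Hz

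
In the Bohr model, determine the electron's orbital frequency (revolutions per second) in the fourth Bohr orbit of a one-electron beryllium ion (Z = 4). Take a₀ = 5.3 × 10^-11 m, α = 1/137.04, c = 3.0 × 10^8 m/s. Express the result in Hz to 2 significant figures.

r = n²a₀/Z = 2.1 × 10^-10 m, v = Zαc/n = 2.2 × 10^6 m/s
f = v/(2πr) = 1.6 × 10^15 Hz

1.6 × 10^15 Hz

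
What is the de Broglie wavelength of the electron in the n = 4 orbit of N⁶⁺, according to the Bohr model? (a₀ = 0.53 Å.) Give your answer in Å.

1.9 Å

The Bohr quantisation condition is nλ = 2πr_n.
r_n = n²a₀/Z = 1.2 Å
λ = 2πr_n/n = 2π·1.2/4 = 1.9 Å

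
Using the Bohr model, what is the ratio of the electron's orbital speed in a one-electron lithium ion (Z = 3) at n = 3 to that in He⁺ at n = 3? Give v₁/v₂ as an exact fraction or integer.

v ∝ Z^1 · n^-1
v₁/v₂ = (3/2)^1 · (3/3)^-1 = 3/2

3/2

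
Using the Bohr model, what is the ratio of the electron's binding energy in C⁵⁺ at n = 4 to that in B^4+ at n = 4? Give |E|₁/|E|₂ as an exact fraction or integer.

36/25

|E| ∝ Z^2 · n^-2
|E|₁/|E|₂ = (6/5)^2 · (4/4)^-2 = 36/25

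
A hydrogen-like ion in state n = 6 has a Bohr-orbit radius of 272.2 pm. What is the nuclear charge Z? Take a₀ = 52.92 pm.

r_n = n²a₀/Z ⇒ Z = n²a₀/r = 6² × 52.92 / 272.2 ≈ 7.00
Z = 7

7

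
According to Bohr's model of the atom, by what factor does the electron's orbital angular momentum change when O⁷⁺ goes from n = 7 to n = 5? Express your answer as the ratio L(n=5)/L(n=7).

L = nℏ depends only on n, so L ∝ n.
L(n=5)/L(n=7) = (5/7)^1 = 5/7

5/7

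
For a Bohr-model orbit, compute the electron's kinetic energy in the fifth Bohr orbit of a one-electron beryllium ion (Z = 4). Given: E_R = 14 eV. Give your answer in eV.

For a Coulomb orbit the virial theorem gives K = −E_n.
E_n = −E_R·Z²/n², so K = E_R·Z²/n² = 14 × 4²/5² = 9.0 eV

9.0 eV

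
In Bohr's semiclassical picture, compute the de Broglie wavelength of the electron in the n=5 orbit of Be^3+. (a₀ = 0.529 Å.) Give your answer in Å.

4.15 Å

The Bohr quantisation condition is nλ = 2πr_n.
r_n = n²a₀/Z = 3.31 Å
λ = 2πr_n/n = 2π·3.31/5 = 4.15 Å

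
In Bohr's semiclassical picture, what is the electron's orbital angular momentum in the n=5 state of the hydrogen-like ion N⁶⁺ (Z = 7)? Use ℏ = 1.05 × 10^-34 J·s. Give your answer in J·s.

5.25 × 10^-34 J·s

L_n = nℏ = 5 × 1.05 × 10^-34 = 5.25 × 10^-34 J·s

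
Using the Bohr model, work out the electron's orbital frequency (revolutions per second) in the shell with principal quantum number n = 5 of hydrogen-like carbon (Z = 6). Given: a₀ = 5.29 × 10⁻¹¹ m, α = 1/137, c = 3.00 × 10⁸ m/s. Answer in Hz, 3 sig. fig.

r = n²a₀/Z = 2.20 × 10⁻¹⁰ m, v = Zαc/n = 2.63 × 10⁶ m/s
f = v/(2πr) = 1.90 × 10¹⁵ Hz

1.90 × 10¹⁵ Hz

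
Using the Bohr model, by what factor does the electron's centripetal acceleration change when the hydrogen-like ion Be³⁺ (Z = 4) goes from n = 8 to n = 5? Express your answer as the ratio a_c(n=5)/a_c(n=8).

a_c ∝ Z^3 · n^-4; with Z fixed, a_c ∝ n^-4.
a_c(n=5)/a_c(n=8) = (5/8)^-4 = 4096/625

4096/625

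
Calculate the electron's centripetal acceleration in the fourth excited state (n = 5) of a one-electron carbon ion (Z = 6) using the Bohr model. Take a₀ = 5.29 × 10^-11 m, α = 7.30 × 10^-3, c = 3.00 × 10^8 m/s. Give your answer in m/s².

3.13 × 10^22 m/s²

r = n²a₀/Z = 2.20 × 10^-10 m, v = Zαc/n = 2.63 × 10^6 m/s
a = v²/r = (2.63 × 10^6)² / 2.20 × 10^-10 = 3.13 × 10^22 m/s²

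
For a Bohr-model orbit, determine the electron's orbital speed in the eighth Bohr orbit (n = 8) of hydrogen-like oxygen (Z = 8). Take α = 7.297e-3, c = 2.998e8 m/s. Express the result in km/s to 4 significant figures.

2188 km/s

v_n = Zαc/n = 8 × 0.007297 × 2.998e8 / 8
    = 2188 km/s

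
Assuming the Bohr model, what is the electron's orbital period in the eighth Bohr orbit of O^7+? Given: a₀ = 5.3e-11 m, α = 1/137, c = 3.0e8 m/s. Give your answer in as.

r = n²a₀/Z = 8²·5.3e-11/8 = 4.2e-10 m
v = Zαc/n = 8·0.0073·3.0e8/8 = 2.2e6 m/s
T = 2πr/v = 1.2e-15 s = 1200 as

1200 as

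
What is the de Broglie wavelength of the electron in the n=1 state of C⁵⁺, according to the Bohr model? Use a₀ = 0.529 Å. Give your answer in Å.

0.554 Å

The Bohr quantisation condition is nλ = 2πr_n.
r_n = n²a₀/Z = 0.0882 Å
λ = 2πr_n/n = 2π·0.0882/1 = 0.554 Å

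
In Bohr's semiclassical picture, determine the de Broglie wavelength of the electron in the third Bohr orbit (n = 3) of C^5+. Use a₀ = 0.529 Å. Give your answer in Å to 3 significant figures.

The Bohr quantisation condition is nλ = 2πr_n.
r_n = n²a₀/Z = 0.793 Å
λ = 2πr_n/n = 2π·0.793/3 = 1.66 Å

1.66 Å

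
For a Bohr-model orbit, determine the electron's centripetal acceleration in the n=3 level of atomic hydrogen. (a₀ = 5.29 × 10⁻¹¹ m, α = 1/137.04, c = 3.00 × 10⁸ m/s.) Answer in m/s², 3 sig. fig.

r = n²a₀/Z = 4.76 × 10⁻¹⁰ m, v = Zαc/n = 7.30 × 10⁵ m/s
a = v²/r = (7.30 × 10⁵)² / 4.76 × 10⁻¹⁰ = 1.12 × 10²¹ m/s²

1.12 × 10²¹ m/s²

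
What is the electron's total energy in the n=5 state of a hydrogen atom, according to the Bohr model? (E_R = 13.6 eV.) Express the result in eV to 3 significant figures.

-0.544 eV

E_n = −E_R·Z²/n² = −13.6 × 1²/5² = -0.544 eV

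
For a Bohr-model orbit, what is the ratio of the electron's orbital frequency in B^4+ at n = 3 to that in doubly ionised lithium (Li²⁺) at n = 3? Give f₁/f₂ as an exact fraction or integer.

25/9

f ∝ Z^2 · n^-3
f₁/f₂ = (5/3)^2 · (3/3)^-3 = 25/9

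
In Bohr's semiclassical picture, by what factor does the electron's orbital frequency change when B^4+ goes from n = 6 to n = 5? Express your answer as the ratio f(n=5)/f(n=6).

f ∝ Z^2 · n^-3; with Z fixed, f ∝ n^-3.
f(n=5)/f(n=6) = (5/6)^-3 = 216/125

216/125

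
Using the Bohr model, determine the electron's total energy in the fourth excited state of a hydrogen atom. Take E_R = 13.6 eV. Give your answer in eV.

E_n = −E_R·Z²/n² = −13.6 × 1²/5² = -0.544 eV

-0.544 eV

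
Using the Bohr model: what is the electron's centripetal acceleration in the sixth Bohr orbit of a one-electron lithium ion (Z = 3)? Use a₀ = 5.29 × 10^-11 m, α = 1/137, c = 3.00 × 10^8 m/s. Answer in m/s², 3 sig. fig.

1.89 × 10^21 m/s²

r = n²a₀/Z = 6.35 × 10^-10 m, v = Zαc/n = 1.09 × 10^6 m/s
a = v²/r = (1.09 × 10^6)² / 6.35 × 10^-10 = 1.89 × 10^21 m/s²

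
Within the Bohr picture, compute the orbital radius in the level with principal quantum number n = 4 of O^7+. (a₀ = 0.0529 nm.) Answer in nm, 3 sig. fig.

r_n = n²a₀/Z = 4² × 0.0529 / 8
    = 16 × 0.0529 / 8 = 0.106 nm

0.106 nm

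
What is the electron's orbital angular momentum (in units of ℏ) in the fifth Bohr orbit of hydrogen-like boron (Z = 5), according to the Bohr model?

L_n = nℏ, so L/ℏ = n = 5.

5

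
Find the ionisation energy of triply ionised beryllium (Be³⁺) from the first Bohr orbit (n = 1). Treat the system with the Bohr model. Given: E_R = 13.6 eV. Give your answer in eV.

E_n = −E_R·Z²/n² = −13.6 × 4²/1² eV = -218 eV
Ionisation energy = −E_n = 218 eV

218 eV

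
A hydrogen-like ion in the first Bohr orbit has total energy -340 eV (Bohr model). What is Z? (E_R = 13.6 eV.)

E_n = −E_R Z²/n² ⇒ Z² = −E_n n²/E_R = 340 × 1² / 13.6 ≈ 25.00
Z = 5

5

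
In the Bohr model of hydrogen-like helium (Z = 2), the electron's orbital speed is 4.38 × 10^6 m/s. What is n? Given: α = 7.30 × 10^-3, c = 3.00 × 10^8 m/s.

1

v_n = Zαc/n ⇒ n = Zαc/v = 2 × 0.00730 × 3.00 × 10^8 / 4.38 × 10^6 ≈ 1.00
n = 1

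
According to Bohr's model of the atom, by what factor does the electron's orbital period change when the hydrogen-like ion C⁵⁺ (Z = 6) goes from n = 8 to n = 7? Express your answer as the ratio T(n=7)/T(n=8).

343/512

T ∝ Z^-2 · n^3; with Z fixed, T ∝ n^3.
T(n=7)/T(n=8) = (7/8)^3 = 343/512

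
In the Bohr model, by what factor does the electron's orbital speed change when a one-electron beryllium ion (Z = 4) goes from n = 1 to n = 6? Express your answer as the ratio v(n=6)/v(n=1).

v ∝ Z^1 · n^-1; with Z fixed, v ∝ n^-1.
v(n=6)/v(n=1) = (6/1)^-1 = 1/6

1/6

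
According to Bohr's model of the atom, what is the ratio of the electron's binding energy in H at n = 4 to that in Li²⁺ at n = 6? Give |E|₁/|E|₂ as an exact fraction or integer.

1/4

|E| ∝ Z^2 · n^-2
|E|₁/|E|₂ = (1/3)^2 · (4/6)^-2 = 1/4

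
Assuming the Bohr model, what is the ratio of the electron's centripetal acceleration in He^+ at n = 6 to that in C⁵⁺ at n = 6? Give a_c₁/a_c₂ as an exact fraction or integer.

a_c ∝ Z^3 · n^-4
a_c₁/a_c₂ = (2/6)^3 · (6/6)^-4 = 1/27

1/27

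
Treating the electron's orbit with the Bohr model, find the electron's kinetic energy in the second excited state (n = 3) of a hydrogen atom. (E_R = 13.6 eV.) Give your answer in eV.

1.51 eV

For a Coulomb orbit the virial theorem gives K = −E_n.
E_n = −E_R·Z²/n², so K = E_R·Z²/n² = 13.6 × 1²/3² = 1.51 eV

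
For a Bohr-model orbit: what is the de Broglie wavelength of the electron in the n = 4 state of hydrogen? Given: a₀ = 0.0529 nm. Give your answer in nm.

1.33 nm

The Bohr quantisation condition is nλ = 2πr_n.
r_n = n²a₀/Z = 0.846 nm
λ = 2πr_n/n = 2π·0.846/4 = 1.33 nm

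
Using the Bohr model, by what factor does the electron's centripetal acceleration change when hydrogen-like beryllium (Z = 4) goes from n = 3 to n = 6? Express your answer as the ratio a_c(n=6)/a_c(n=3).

1/16

a_c ∝ Z^3 · n^-4; with Z fixed, a_c ∝ n^-4.
a_c(n=6)/a_c(n=3) = (6/3)^-4 = 1/16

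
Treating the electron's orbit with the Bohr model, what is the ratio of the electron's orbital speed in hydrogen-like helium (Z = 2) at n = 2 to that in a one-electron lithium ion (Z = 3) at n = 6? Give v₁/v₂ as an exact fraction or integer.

2

v ∝ Z^1 · n^-1
v₁/v₂ = (2/3)^1 · (2/6)^-1 = 2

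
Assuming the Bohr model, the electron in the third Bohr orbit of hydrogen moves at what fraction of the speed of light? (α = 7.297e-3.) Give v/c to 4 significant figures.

0.002432

v_n = Zαc/n, so v/c = Zα/n = 1 × 0.007297 / 3 = 0.002432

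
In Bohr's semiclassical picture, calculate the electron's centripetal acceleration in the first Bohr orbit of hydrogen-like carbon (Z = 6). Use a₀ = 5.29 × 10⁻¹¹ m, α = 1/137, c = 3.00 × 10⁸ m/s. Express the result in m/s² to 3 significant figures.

r = n²a₀/Z = 8.82 × 10⁻¹² m, v = Zαc/n = 1.31 × 10⁷ m/s
a = v²/r = (1.31 × 10⁷)² / 8.82 × 10⁻¹² = 1.96 × 10²⁵ m/s²

1.96 × 10²⁵ m/s²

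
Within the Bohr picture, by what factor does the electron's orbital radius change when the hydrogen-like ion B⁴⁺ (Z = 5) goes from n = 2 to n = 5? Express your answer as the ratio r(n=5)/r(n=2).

r ∝ Z^-1 · n^2; with Z fixed, r ∝ n^2.
r(n=5)/r(n=2) = (5/2)^2 = 25/4

25/4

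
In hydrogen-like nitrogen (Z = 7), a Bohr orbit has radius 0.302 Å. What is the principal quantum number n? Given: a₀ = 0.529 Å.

2

r_n = n²a₀/Z ⇒ n² = rZ/a₀ = 0.302 × 7 / 0.529 ≈ 4.00
n = 2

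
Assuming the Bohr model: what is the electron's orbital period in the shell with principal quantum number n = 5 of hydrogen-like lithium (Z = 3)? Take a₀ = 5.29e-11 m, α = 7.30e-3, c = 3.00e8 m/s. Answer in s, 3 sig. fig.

r = n²a₀/Z = 5²·5.29e-11/3 = 4.41e-10 m
v = Zαc/n = 3·0.00730·3.00e8/5 = 1.31e6 m/s
T = 2πr/v = 2.11e-15 s

2.11e-15 s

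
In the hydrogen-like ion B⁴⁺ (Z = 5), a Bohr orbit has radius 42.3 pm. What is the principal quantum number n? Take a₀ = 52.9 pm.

2

r_n = n²a₀/Z ⇒ n² = rZ/a₀ = 42.3 × 5 / 52.9 ≈ 4.00
n = 2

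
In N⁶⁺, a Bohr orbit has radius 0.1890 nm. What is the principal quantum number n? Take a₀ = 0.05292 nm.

r_n = n²a₀/Z ⇒ n² = rZ/a₀ = 0.1890 × 7 / 0.05292 ≈ 25.00
n = 5

5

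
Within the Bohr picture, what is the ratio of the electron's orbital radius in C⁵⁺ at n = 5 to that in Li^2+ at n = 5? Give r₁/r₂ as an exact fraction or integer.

r ∝ Z^-1 · n^2
r₁/r₂ = (6/3)^-1 · (5/5)^2 = 1/2

1/2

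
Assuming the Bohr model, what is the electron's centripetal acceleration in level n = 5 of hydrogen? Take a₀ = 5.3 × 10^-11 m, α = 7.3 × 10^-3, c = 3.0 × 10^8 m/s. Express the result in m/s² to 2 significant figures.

1.4 × 10^20 m/s²

r = n²a₀/Z = 1.3 × 10^-9 m, v = Zαc/n = 4.4 × 10^5 m/s
a = v²/r = (4.4 × 10^5)² / 1.3 × 10^-9 = 1.4 × 10^20 m/s²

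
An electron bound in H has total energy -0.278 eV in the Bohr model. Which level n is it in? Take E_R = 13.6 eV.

E_n = −E_R Z²/n² ⇒ n² = E_R Z²/(−E_n) = 13.6 × 1² / 0.278 ≈ 48.92
n = 7

7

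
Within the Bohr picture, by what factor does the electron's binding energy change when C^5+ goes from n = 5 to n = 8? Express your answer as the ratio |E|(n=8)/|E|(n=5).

|E| ∝ Z^2 · n^-2; with Z fixed, |E| ∝ n^-2.
|E|(n=8)/|E|(n=5) = (8/5)^-2 = 25/64

25/64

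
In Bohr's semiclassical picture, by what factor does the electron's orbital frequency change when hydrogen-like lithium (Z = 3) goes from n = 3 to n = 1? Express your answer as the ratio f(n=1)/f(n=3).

27

f ∝ Z^2 · n^-3; with Z fixed, f ∝ n^-3.
f(n=1)/f(n=3) = (1/3)^-3 = 27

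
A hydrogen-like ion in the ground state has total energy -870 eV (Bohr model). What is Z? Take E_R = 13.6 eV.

E_n = −E_R Z²/n² ⇒ Z² = −E_n n²/E_R = 870 × 1² / 13.6 ≈ 63.97
Z = 8

8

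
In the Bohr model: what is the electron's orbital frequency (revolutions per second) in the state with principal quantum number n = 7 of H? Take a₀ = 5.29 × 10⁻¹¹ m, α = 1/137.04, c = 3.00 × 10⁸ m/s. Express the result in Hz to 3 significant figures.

1.92 × 10¹³ Hz

r = n²a₀/Z = 2.59 × 10⁻⁹ m, v = Zαc/n = 3.13 × 10⁵ m/s
f = v/(2πr) = 1.92 × 10¹³ Hz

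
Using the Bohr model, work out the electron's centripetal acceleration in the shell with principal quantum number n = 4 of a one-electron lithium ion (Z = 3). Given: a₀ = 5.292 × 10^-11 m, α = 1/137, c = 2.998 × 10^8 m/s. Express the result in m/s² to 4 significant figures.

9.544 × 10^21 m/s²

r = n²a₀/Z = 2.822 × 10^-10 m, v = Zαc/n = 1.641 × 10^6 m/s
a = v²/r = (1.641 × 10^6)² / 2.822 × 10^-10 = 9.544 × 10^21 m/s²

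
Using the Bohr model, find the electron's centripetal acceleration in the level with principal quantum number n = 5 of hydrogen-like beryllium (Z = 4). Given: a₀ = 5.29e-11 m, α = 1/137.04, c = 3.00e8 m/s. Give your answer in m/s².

r = n²a₀/Z = 3.31e-10 m, v = Zαc/n = 1.75e6 m/s
a = v²/r = (1.75e6)² / 3.31e-10 = 9.28e21 m/s²

9.28e21 m/s²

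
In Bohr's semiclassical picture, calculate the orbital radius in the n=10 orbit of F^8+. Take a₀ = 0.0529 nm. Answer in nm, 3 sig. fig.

0.588 nm

r_n = n²a₀/Z = 10² × 0.0529 / 9
    = 100 × 0.0529 / 9 = 0.588 nm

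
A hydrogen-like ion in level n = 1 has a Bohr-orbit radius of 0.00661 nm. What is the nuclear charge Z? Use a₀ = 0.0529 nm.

r_n = n²a₀/Z ⇒ Z = n²a₀/r = 1² × 0.0529 / 0.00661 ≈ 8.00
Z = 8

8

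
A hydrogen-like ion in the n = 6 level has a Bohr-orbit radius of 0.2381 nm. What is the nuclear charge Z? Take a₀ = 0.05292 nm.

r_n = n²a₀/Z ⇒ Z = n²a₀/r = 6² × 0.05292 / 0.2381 ≈ 8.00
Z = 8

8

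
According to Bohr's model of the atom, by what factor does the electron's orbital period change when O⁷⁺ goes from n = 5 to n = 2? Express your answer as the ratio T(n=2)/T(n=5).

T ∝ Z^-2 · n^3; with Z fixed, T ∝ n^3.
T(n=2)/T(n=5) = (2/5)^3 = 8/125

8/125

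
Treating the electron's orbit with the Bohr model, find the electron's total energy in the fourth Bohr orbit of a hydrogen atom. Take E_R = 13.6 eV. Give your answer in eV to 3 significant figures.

E_n = −E_R·Z²/n² = −13.6 × 1²/4² = -0.850 eV

-0.850 eV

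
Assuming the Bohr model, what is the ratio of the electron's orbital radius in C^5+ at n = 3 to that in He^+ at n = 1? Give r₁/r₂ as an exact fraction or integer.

3

r ∝ Z^-1 · n^2
r₁/r₂ = (6/2)^-1 · (3/1)^2 = 3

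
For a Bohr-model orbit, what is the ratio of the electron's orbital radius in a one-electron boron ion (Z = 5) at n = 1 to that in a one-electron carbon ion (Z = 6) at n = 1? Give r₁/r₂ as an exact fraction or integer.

r ∝ Z^-1 · n^2
r₁/r₂ = (5/6)^-1 · (1/1)^2 = 6/5

6/5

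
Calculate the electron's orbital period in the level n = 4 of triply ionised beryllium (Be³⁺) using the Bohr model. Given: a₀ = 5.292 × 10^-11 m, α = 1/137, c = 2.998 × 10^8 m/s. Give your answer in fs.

r = n²a₀/Z = 4²·5.292 × 10^-11/4 = 2.117 × 10^-10 m
v = Zαc/n = 4·0.007299·2.998 × 10^8/4 = 2.188 × 10^6 m/s
T = 2πr/v = 6.078 × 10^-16 s = 0.6078 fs

0.6078 fs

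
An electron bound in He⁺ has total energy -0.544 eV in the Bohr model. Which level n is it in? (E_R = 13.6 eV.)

E_n = −E_R Z²/n² ⇒ n² = E_R Z²/(−E_n) = 13.6 × 2² / 0.544 ≈ 100.00
n = 10

10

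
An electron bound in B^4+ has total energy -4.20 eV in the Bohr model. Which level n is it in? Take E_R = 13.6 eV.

E_n = −E_R Z²/n² ⇒ n² = E_R Z²/(−E_n) = 13.6 × 5² / 4.20 ≈ 80.95
n = 9

9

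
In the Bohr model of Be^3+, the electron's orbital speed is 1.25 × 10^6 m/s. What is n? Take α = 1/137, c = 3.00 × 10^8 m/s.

v_n = Zαc/n ⇒ n = Zαc/v = 4 × 0.00730 × 3.00 × 10^8 / 1.25 × 10^6 ≈ 7.01
n = 7

7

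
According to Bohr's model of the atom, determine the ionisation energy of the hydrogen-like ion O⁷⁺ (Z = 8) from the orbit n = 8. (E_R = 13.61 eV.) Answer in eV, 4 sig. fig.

13.61 eV

E_n = −E_R·Z²/n² = −13.61 × 8²/8² eV = -13.61 eV
Ionisation energy = −E_n = 13.61 eV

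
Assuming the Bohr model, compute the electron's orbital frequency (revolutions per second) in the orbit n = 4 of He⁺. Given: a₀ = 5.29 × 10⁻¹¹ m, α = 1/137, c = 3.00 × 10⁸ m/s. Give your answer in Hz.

4.12 × 10¹⁴ Hz

r = n²a₀/Z = 4.23 × 10⁻¹⁰ m, v = Zαc/n = 1.09 × 10⁶ m/s
f = v/(2πr) = 4.12 × 10¹⁴ Hz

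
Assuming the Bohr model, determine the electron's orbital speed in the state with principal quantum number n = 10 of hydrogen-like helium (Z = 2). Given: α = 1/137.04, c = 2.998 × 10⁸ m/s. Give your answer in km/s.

v_n = Zαc/n = 2 × 0.007297 × 2.998 × 10⁸ / 10
    = 437.5 km/s

437.5 km/s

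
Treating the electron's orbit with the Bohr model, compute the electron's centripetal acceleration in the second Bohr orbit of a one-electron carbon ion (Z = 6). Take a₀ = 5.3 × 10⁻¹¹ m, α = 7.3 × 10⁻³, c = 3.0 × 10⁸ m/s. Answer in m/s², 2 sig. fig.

r = n²a₀/Z = 3.5 × 10⁻¹¹ m, v = Zαc/n = 6.6 × 10⁶ m/s
a = v²/r = (6.6 × 10⁶)² / 3.5 × 10⁻¹¹ = 1.2 × 10²⁴ m/s²

1.2 × 10²⁴ m/s²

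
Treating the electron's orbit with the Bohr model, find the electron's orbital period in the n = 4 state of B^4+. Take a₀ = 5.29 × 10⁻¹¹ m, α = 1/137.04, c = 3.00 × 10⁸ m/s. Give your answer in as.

r = n²a₀/Z = 4²·5.29 × 10⁻¹¹/5 = 1.69 × 10⁻¹⁰ m
v = Zαc/n = 5·0.00730·3.00 × 10⁸/4 = 2.74 × 10⁶ m/s
T = 2πr/v = 3.89 × 10⁻¹⁶ s = 389 as

389 as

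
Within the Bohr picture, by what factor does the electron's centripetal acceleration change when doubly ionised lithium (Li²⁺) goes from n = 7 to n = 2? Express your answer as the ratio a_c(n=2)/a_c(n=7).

2401/16

a_c ∝ Z^3 · n^-4; with Z fixed, a_c ∝ n^-4.
a_c(n=2)/a_c(n=7) = (2/7)^-4 = 2401/16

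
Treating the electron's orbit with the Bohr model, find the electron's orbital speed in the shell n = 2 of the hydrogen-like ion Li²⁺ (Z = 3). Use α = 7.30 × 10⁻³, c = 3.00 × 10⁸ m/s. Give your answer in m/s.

3.29 × 10⁶ m/s

v_n = Zαc/n = 3 × 0.00730 × 3.00 × 10⁸ / 2
    = 3.29 × 10⁶ m/s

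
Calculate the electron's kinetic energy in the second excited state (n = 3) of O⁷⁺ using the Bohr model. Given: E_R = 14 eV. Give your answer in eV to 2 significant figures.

100 eV

For a Coulomb orbit the virial theorem gives K = −E_n.
E_n = −E_R·Z²/n², so K = E_R·Z²/n² = 14 × 8²/3² = 100 eV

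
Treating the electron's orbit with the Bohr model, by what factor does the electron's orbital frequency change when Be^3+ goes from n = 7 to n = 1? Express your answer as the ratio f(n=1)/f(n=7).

f ∝ Z^2 · n^-3; with Z fixed, f ∝ n^-3.
f(n=1)/f(n=7) = (1/7)^-3 = 343

343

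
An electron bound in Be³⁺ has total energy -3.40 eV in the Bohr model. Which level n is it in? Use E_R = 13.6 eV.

E_n = −E_R Z²/n² ⇒ n² = E_R Z²/(−E_n) = 13.6 × 4² / 3.40 ≈ 64.00
n = 8

8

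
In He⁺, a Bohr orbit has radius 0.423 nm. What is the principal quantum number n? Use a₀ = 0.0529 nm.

r_n = n²a₀/Z ⇒ n² = rZ/a₀ = 0.423 × 2 / 0.0529 ≈ 15.99
n = 4

4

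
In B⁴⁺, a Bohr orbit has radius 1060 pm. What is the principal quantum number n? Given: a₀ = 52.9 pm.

r_n = n²a₀/Z ⇒ n² = rZ/a₀ = 1060 × 5 / 52.9 ≈ 100.19
n = 10

10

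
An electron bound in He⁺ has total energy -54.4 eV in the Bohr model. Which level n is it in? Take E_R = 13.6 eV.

E_n = −E_R Z²/n² ⇒ n² = E_R Z²/(−E_n) = 13.6 × 2² / 54.4 ≈ 1.00
n = 1

1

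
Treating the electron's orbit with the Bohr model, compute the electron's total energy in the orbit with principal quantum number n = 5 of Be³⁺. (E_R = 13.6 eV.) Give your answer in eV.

-8.70 eV

E_n = −E_R·Z²/n² = −13.6 × 4²/5² = -8.70 eV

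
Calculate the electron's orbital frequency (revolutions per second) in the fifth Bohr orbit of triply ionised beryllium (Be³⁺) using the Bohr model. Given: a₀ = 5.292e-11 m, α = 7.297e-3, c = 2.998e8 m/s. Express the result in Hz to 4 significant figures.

8.421e14 Hz

r = n²a₀/Z = 3.308e-10 m, v = Zαc/n = 1.750e6 m/s
f = v/(2πr) = 8.421e14 Hz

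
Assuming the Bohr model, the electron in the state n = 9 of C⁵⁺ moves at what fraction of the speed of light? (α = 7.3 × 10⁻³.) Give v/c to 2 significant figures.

0.0049

v_n = Zαc/n, so v/c = Zα/n = 6 × 0.0073 / 9 = 0.0049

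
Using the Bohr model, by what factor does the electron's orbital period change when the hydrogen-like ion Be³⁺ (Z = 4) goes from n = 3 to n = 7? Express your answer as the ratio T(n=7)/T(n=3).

343/27

T ∝ Z^-2 · n^3; with Z fixed, T ∝ n^3.
T(n=7)/T(n=3) = (7/3)^3 = 343/27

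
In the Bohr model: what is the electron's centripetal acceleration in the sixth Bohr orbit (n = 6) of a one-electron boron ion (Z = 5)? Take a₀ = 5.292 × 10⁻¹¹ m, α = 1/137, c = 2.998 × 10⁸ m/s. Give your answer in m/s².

8.728 × 10²¹ m/s²

r = n²a₀/Z = 3.810 × 10⁻¹⁰ m, v = Zαc/n = 1.824 × 10⁶ m/s
a = v²/r = (1.824 × 10⁶)² / 3.810 × 10⁻¹⁰ = 8.728 × 10²¹ m/s²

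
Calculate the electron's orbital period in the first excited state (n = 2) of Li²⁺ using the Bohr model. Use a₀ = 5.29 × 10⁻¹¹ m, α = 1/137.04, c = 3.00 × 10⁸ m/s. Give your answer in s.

1.35 × 10⁻¹⁶ s

r = n²a₀/Z = 2²·5.29 × 10⁻¹¹/3 = 7.05 × 10⁻¹¹ m
v = Zαc/n = 3·0.00730·3.00 × 10⁸/2 = 3.28 × 10⁶ m/s
T = 2πr/v = 1.35 × 10⁻¹⁶ s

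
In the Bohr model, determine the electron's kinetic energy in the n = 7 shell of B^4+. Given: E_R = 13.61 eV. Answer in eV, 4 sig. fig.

6.944 eV

For a Coulomb orbit the virial theorem gives K = −E_n.
E_n = −E_R·Z²/n², so K = E_R·Z²/n² = 13.61 × 5²/7² = 6.944 eV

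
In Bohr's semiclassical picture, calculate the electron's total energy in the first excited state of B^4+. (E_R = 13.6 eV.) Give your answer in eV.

-85.0 eV

E_n = −E_R·Z²/n² = −13.6 × 5²/2² = -85.0 eV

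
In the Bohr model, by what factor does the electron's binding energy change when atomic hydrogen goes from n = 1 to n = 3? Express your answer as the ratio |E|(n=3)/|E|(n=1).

1/9

|E| ∝ Z^2 · n^-2; with Z fixed, |E| ∝ n^-2.
|E|(n=3)/|E|(n=1) = (3/1)^-2 = 1/9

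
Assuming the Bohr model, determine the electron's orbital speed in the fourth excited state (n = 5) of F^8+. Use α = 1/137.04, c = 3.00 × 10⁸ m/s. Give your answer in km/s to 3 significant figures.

3940 km/s

v_n = Zαc/n = 9 × 0.00730 × 3.00 × 10⁸ / 5
    = 3940 km/s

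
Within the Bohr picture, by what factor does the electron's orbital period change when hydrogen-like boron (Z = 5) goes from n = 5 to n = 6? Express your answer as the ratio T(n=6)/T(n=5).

216/125

T ∝ Z^-2 · n^3; with Z fixed, T ∝ n^3.
T(n=6)/T(n=5) = (6/5)^3 = 216/125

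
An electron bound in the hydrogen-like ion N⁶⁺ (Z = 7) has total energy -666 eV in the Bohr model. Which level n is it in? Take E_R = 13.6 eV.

1

E_n = −E_R Z²/n² ⇒ n² = E_R Z²/(−E_n) = 13.6 × 7² / 666 ≈ 1.00
n = 1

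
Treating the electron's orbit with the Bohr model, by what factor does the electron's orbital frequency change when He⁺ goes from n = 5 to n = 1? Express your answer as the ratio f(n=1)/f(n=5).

f ∝ Z^2 · n^-3; with Z fixed, f ∝ n^-3.
f(n=1)/f(n=5) = (1/5)^-3 = 125

125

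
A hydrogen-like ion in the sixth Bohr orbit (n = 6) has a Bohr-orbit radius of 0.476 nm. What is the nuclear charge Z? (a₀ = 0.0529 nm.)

r_n = n²a₀/Z ⇒ Z = n²a₀/r = 6² × 0.0529 / 0.476 ≈ 4.00
Z = 4

4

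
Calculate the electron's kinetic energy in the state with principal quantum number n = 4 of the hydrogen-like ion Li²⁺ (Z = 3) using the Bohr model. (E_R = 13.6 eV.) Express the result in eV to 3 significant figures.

7.65 eV

For a Coulomb orbit the virial theorem gives K = −E_n.
E_n = −E_R·Z²/n², so K = E_R·Z²/n² = 13.6 × 3²/4² = 7.65 eV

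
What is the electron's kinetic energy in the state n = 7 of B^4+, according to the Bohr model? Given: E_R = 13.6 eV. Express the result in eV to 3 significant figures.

6.94 eV

For a Coulomb orbit the virial theorem gives K = −E_n.
E_n = −E_R·Z²/n², so K = E_R·Z²/n² = 13.6 × 5²/7² = 6.94 eV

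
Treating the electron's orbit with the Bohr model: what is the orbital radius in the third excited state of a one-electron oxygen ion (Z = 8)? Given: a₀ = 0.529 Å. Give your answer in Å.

r_n = n²a₀/Z = 4² × 0.529 / 8
    = 16 × 0.529 / 8 = 1.06 Å

1.06 Å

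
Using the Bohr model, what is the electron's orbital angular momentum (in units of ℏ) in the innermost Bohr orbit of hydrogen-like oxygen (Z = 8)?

1

L_n = nℏ, so L/ℏ = n = 1.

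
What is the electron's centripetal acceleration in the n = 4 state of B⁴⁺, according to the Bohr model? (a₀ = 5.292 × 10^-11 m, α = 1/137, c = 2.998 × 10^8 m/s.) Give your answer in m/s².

r = n²a₀/Z = 1.693 × 10^-10 m, v = Zαc/n = 2.735 × 10^6 m/s
a = v²/r = (2.735 × 10^6)² / 1.693 × 10^-10 = 4.418 × 10^22 m/s²

4.418 × 10^22 m/s²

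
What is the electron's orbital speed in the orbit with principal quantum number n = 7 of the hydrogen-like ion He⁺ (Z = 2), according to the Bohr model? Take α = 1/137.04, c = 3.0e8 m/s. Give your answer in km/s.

v_n = Zαc/n = 2 × 0.0073 × 3.0e8 / 7
    = 630 km/s

630 km/s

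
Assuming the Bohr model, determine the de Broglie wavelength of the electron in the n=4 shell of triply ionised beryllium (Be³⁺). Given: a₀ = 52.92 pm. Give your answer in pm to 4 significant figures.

The Bohr quantisation condition is nλ = 2πr_n.
r_n = n²a₀/Z = 211.7 pm
λ = 2πr_n/n = 2π·211.7/4 = 332.5 pm

332.5 pm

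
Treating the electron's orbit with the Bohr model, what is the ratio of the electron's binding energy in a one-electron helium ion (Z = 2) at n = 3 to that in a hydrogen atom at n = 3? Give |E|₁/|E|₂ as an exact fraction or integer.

|E| ∝ Z^2 · n^-2
|E|₁/|E|₂ = (2/1)^2 · (3/3)^-2 = 4

4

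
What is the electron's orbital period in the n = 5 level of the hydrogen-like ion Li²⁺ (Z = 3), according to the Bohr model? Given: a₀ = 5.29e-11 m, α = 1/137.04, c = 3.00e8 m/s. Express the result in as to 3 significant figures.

r = n²a₀/Z = 5²·5.29e-11/3 = 4.41e-10 m
v = Zαc/n = 3·0.00730·3.00e8/5 = 1.31e6 m/s
T = 2πr/v = 2.11e-15 s = 2110 as

2110 as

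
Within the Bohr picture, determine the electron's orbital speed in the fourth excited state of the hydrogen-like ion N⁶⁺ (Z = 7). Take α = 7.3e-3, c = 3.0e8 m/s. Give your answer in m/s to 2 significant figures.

v_n = Zαc/n = 7 × 0.0073 × 3.0e8 / 5
    = 3.1e6 m/s

3.1e6 m/s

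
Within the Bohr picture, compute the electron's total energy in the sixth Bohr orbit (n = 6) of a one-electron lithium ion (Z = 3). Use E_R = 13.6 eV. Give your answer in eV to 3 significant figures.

E_n = −E_R·Z²/n² = −13.6 × 3²/6² = -3.40 eV

-3.40 eV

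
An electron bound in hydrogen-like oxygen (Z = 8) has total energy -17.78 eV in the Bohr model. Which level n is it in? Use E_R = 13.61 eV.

E_n = −E_R Z²/n² ⇒ n² = E_R Z²/(−E_n) = 13.61 × 8² / 17.78 ≈ 48.99
n = 7

7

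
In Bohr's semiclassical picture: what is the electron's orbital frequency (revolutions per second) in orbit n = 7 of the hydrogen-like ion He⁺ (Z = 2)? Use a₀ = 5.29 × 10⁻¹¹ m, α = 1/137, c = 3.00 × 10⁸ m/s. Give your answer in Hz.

7.68 × 10¹³ Hz

r = n²a₀/Z = 1.30 × 10⁻⁹ m, v = Zαc/n = 6.26 × 10⁵ m/s
f = v/(2πr) = 7.68 × 10¹³ Hz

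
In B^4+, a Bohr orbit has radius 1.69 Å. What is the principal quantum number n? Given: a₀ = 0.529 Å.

4

r_n = n²a₀/Z ⇒ n² = rZ/a₀ = 1.69 × 5 / 0.529 ≈ 15.97
n = 4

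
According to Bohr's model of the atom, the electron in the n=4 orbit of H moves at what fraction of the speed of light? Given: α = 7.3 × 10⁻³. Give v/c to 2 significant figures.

0.0018

v_n = Zαc/n, so v/c = Zα/n = 1 × 0.0073 / 4 = 0.0018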